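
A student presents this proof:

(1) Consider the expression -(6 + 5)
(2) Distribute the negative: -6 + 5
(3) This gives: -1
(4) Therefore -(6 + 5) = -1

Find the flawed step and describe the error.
Step 2: Distribute the negative: -6 + 5

Step 2 incorrectly distributes the negative sign. The correct distribution is -(6 + 5) = -6 - 5 = -11. The negative must be applied to both terms, not just the first. The error treats -(6 + 5) as -6 + 5, which equals -1 instead of -11.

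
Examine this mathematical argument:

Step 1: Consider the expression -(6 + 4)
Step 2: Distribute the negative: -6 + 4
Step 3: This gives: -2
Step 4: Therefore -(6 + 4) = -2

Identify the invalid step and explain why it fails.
Step 2: Distribute the negative: -6 + 4

Step 2 incorrectly distributes the negative sign. The correct distribution is -(6 + 4) = -6 - 4 = -10. The negative must be applied to both terms, not just the first. The error treats -(6 + 4) as -6 + 4, which equals -2 instead of -10.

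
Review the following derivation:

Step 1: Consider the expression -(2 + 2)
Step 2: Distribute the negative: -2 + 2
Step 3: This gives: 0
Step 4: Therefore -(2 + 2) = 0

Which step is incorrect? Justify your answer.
Step 2: Distribute the negative: -2 + 2

Step 2 incorrectly distributes the negative sign. The correct distribution is -(2 + 2) = -2 - 2 = -4. The negative must be applied to both terms, not just the first. The error treats -(2 + 2) as -2 + 2, which equals 0 instead of -4.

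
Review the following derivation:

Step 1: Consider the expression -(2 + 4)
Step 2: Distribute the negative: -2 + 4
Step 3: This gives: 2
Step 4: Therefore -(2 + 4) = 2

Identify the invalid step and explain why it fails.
Step 2: Distribute the negative: -2 + 4

Step 2 incorrectly distributes the negative sign. The correct distribution is -(2 + 4) = -2 - 4 = -6. The negative must be applied to both terms, not just the first. The error treats -(2 + 4) as -2 + 4, which equals 2 instead of -6.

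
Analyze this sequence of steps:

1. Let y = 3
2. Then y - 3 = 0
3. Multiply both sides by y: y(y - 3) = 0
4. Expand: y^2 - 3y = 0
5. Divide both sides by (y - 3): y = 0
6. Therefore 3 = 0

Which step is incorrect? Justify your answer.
Step 5: Divide both sides by (y - 3): y = 0

Step 5 divides both sides by (y - 3). However, since y = 3, we have (y - 3) = 0. Division by zero is undefined, making this step invalid.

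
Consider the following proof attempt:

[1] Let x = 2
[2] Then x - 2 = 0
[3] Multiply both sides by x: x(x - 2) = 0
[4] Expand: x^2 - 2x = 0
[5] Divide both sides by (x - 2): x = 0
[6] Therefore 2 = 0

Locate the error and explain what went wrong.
Step 5: Divide both sides by (x - 2): x = 0

Step 5 divides both sides by (x - 2). However, since x = 2, we have (x - 2) = 0. Division by zero is undefined, making this step invalid.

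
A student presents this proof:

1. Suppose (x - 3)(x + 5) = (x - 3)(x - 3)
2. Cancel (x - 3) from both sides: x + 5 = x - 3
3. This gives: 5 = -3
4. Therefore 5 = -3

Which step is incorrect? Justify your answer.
Step 2: Cancel (x - 3) from both sides: x + 5 = x - 3

Step 2 cancels (x - 3) from both sides. This is only valid if (x - 3) ≠ 0, i.e., x ≠ 3. When x = 3, both sides equal zero regardless of the other factors. The correct approach requires considering x = 3 as a separate case.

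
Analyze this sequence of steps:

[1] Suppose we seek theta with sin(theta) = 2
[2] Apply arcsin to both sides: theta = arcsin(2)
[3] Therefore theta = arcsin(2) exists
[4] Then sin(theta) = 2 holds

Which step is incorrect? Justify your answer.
Step 2: Apply arcsin to both sides: theta = arcsin(2)

Step 2 applies arcsin to 2. However, arcsin(x) is only defined for x in [-1, 1] because sin(theta) can only produce values in that range. Since |2| > 1, arcsin(2) is undefined. There is no angle whose sine equals 2.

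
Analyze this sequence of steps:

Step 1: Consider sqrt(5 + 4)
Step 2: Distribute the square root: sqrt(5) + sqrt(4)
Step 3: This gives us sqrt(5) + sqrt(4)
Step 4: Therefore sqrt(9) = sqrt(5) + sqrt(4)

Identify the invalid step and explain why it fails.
Step 2: Distribute the square root: sqrt(5) + sqrt(4)

Step 2 incorrectly 'distributes' the square root over addition. The square root function does not distribute: sqrt(a + b) ≠ sqrt(a) + sqrt(b). In fact, sqrt(5 + 4) = sqrt(9) ≈ 3.0000, while sqrt(5) + sqrt(4) ≈ 4.2361.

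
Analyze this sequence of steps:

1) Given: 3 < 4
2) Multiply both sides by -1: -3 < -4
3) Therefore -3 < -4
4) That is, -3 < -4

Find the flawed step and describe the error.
Step 2: Multiply both sides by -1: -3 < -4

Step 2 multiplies both sides by -1 but fails to reverse the inequality sign. When multiplying (or dividing) an inequality by a negative number, the direction must be reversed. Since 3 < 4, we should get -3 > -4, i.e., -3 > -4.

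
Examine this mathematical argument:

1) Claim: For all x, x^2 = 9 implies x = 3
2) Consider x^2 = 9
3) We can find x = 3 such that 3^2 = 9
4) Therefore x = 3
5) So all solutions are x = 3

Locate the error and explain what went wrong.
Step 4: Therefore x = 3

Step 4 incorrectly concludes that x = 3 is the only solution. The proof shows that x = 3 is A solution (existence), but does not show it is the ONLY solution (uniqueness). In fact, x = -3 is also a solution since (-3)^2 = 9. Finding one solution doesn't prove there are no others.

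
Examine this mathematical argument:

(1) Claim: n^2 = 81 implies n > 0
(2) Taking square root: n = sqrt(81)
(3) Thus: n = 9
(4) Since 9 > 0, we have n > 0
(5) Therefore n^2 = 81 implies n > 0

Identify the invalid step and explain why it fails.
Step 2: Taking square root: n = sqrt(81)

Step 2 takes the square root and assumes the positive root only. The equation n^2 = 81 actually has two solutions: n = 9 and n = -9. The proof silently assumes n > 0 without justification, then uses this assumption to conclude n > 0, which is circular. The counterexample n = -9 shows the claim is false.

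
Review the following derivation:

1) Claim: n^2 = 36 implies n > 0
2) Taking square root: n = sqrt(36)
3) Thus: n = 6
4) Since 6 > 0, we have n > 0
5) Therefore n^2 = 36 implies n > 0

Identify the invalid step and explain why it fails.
Step 2: Taking square root: n = sqrt(36)

Step 2 takes the square root and assumes the positive root only. The equation n^2 = 36 actually has two solutions: n = 6 and n = -6. The proof silently assumes n > 0 without justification, then uses this assumption to conclude n > 0, which is circular. The counterexample n = -6 shows the claim is false.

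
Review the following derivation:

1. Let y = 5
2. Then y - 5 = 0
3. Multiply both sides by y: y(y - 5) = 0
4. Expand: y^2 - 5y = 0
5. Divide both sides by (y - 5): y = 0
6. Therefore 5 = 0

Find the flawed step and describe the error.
Step 5: Divide both sides by (y - 5): y = 0

Step 5 divides both sides by (y - 5). However, since y = 5, we have (y - 5) = 0. Division by zero is undefined, making this step invalid.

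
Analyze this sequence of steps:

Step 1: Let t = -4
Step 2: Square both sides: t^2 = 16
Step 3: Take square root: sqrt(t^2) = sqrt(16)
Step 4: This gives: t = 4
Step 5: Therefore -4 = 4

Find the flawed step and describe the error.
Step 4: This gives: t = 4

Step 4 incorrectly states that sqrt(t^2) = t. The correct identity is sqrt(t^2) = |t|. Since t = -4 < 0, we have sqrt(t^2) = |-4| = 4, not t = -4.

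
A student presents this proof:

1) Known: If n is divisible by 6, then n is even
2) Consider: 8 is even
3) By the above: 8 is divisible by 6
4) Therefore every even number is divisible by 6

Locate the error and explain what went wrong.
Step 3: By the above: 8 is divisible by 6

Step 3 commits the fallacy of affirming the consequent. The known fact 'divisible by 6 → even' does NOT imply 'even → divisible by 6'. That would be the converse, which is false. For example, 8 is even but 8 ÷ 6 = 1.33, which is not an integer.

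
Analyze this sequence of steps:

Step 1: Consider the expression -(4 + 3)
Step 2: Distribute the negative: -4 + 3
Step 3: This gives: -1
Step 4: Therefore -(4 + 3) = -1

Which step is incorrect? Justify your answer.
Step 2: Distribute the negative: -4 + 3

Step 2 incorrectly distributes the negative sign. The correct distribution is -(4 + 3) = -4 - 3 = -7. The negative must be applied to both terms, not just the first. The error treats -(4 + 3) as -4 + 3, which equals -1 instead of -7.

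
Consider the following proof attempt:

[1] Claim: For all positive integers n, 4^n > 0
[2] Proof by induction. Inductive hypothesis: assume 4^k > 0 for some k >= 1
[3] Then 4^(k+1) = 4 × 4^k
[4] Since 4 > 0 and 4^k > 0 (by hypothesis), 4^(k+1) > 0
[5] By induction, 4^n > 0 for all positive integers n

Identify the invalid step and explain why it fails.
Step 5: By induction, 4^n > 0 for all positive integers n

Step 5 concludes the proof by induction, but no base case was ever established. A valid induction proof requires: (1) a base case proving 4^1 > 0, and (2) an inductive step showing IF 4^k > 0 THEN 4^(k+1) > 0. Steps 2-4 correctly establish the inductive step, but without the base case the conclusion in step 5 does not follow.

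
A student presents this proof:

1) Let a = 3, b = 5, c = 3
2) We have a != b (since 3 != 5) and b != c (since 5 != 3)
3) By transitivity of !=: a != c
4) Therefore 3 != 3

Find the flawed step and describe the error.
Step 3: By transitivity of !=: a != c

Step 3 incorrectly applies transitivity to the '!=' relation. Transitivity states: if a R b and b R c, then a R c. However, '!=' is not transitive. Counterexample: 3 != 5 and 5 != 3, but 3 = 3 (both equal 3). Transitivity holds for relations like <, <=, =, but not for !=.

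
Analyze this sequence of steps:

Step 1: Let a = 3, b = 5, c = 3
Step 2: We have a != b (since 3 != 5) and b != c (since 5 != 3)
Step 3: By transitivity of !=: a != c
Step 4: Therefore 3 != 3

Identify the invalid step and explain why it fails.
Step 3: By transitivity of !=: a != c

Step 3 incorrectly applies transitivity to the '!=' relation. Transitivity states: if a R b and b R c, then a R c. However, '!=' is not transitive. Counterexample: 3 != 5 and 5 != 3, but 3 = 3 (both equal 3). Transitivity holds for relations like <, <=, =, but not for !=.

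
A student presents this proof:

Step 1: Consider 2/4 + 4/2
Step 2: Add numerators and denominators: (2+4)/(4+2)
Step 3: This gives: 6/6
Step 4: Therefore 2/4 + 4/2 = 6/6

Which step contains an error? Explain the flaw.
Step 2: Add numerators and denominators: (2+4)/(4+2)

Step 2 incorrectly adds fractions by separately adding numerators and denominators. This is wrong. The correct method requires a common denominator: 2/4 + 4/2 = (2×2 + 4×4)/(4×2) = 20/8 = 5/2. The method used gives 6/6, which is different.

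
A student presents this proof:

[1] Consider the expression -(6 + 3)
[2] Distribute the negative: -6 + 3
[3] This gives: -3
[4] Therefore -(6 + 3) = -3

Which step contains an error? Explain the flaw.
Step 2: Distribute the negative: -6 + 3

Step 2 incorrectly distributes the negative sign. The correct distribution is -(6 + 3) = -6 - 3 = -9. The negative must be applied to both terms, not just the first. The error treats -(6 + 3) as -6 + 3, which equals -3 instead of -9.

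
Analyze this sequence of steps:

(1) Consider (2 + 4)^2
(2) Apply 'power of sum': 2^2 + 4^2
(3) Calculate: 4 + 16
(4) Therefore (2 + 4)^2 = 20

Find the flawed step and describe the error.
Step 2: Apply 'power of sum': 2^2 + 4^2

Step 2 incorrectly applies a non-existent rule '(a+b)^n = a^n + b^n'. This is false in general. The correct expansion uses the binomial theorem. The actual value is (2 + 4)^2 = 6^2 = 36, not 20.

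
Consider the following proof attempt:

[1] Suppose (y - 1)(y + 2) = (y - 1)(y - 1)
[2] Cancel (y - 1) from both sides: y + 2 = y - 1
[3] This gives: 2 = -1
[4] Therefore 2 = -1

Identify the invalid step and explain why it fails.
Step 2: Cancel (y - 1) from both sides: y + 2 = y - 1

Step 2 cancels (y - 1) from both sides. This is only valid if (y - 1) ≠ 0, i.e., y ≠ 1. When y = 1, both sides equal zero regardless of the other factors. The correct approach requires considering y = 1 as a separate case.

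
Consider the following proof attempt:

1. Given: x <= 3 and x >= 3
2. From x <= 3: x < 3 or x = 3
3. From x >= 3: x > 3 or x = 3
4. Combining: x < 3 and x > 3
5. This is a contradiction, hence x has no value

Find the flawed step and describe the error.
Step 4: Combining: x < 3 and x > 3

Step 4 incorrectly combines the conditions. From x <= 3 and x >= 3, the intersection is x = 3. The error treats the 'or' cases as 'and' requirements. The correct conclusion is that x = 3 is the unique solution, not that no solution exists.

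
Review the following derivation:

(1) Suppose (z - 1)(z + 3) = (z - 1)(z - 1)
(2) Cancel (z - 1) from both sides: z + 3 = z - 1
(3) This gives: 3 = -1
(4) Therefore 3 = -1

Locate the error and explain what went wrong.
Step 2: Cancel (z - 1) from both sides: z + 3 = z - 1

Step 2 cancels (z - 1) from both sides. This is only valid if (z - 1) ≠ 0, i.e., z ≠ 1. When z = 1, both sides equal zero regardless of the other factors. The correct approach requires considering z = 1 as a separate case.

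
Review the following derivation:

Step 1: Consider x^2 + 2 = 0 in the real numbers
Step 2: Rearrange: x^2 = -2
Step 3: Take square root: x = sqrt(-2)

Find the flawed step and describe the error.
Step 3: Take square root: x = sqrt(-2)

Step 3 takes the square root of -2, which is negative. In the real number system, the square root of a negative number is undefined. The equation x^2 + 2 = 0 has no real solutions. Square roots of negative numbers only exist in the complex numbers.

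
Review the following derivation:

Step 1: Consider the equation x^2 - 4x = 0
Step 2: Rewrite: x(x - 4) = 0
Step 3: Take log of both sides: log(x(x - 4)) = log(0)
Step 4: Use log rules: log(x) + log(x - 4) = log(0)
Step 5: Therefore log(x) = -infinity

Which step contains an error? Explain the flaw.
Step 3: Take log of both sides: log(x(x - 4)) = log(0)

Step 3 takes the logarithm of both sides, resulting in log(0) on the right side. The logarithm is only defined for positive numbers; log(0) is undefined (approaches negative infinity). This operation is invalid.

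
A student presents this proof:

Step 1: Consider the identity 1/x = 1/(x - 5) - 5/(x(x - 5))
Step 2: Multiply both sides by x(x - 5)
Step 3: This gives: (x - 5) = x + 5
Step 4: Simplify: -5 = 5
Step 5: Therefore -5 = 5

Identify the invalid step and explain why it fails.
Step 3: This gives: (x - 5) = x + 5

Step 3 makes a sign error when clearing denominators. Multiplying -5/(x(x - 5)) by x(x - 5) gives -5, not +5. The correct result is (x - 5) = x - 5, which is trivially true, not (x - 5) = x + 5. (Step 1 is a valid identity: 1/(x - 5) - 5/(x(x - 5)) = (x - 5)/(x(x - 5)) = 1/x.)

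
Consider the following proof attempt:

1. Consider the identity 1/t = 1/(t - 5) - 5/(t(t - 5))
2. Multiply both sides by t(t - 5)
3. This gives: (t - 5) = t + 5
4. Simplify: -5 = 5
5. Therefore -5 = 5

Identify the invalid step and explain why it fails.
Step 3: This gives: (t - 5) = t + 5

Step 3 makes a sign error when clearing denominators. Multiplying -5/(t(t - 5)) by t(t - 5) gives -5, not +5. The correct result is (t - 5) = t - 5, which is trivially true, not (t - 5) = t + 5. (Step 1 is a valid identity: 1/(t - 5) - 5/(t(t - 5)) = (t - 5)/(t(t - 5)) = 1/t.)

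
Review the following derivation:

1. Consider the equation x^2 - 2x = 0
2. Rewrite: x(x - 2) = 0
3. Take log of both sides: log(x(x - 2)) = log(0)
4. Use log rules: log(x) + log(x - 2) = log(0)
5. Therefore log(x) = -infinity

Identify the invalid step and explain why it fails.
Step 3: Take log of both sides: log(x(x - 2)) = log(0)

Step 3 takes the logarithm of both sides, resulting in log(0) on the right side. The logarithm is only defined for positive numbers; log(0) is undefined (approaches negative infinity). This operation is invalid.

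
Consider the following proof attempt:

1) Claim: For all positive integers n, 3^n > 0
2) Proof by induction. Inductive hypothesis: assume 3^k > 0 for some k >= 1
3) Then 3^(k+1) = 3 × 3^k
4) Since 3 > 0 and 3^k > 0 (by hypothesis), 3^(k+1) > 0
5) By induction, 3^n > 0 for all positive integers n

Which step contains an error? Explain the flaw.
Step 5: By induction, 3^n > 0 for all positive integers n

Step 5 concludes the proof by induction, but no base case was ever established. A valid induction proof requires: (1) a base case proving 3^1 > 0, and (2) an inductive step showing IF 3^k > 0 THEN 3^(k+1) > 0. Steps 2-4 correctly establish the inductive step, but without the base case the conclusion in step 5 does not follow.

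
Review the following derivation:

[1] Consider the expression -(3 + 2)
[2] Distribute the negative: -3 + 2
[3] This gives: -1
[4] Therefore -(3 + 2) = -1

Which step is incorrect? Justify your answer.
Step 2: Distribute the negative: -3 + 2

Step 2 incorrectly distributes the negative sign. The correct distribution is -(3 + 2) = -3 - 2 = -5. The negative must be applied to both terms, not just the first. The error treats -(3 + 2) as -3 + 2, which equals -1 instead of -5.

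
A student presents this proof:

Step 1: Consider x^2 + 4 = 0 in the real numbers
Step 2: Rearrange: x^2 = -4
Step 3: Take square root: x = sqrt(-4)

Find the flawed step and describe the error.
Step 3: Take square root: x = sqrt(-4)

Step 3 takes the square root of -4, which is negative. In the real number system, the square root of a negative number is undefined. The equation x^2 + 4 = 0 has no real solutions. Square roots of negative numbers only exist in the complex numbers.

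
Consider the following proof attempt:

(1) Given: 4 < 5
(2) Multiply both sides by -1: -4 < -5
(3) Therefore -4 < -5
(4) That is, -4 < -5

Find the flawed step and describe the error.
Step 2: Multiply both sides by -1: -4 < -5

Step 2 multiplies both sides by -1 but fails to reverse the inequality sign. When multiplying (or dividing) an inequality by a negative number, the direction must be reversed. Since 4 < 5, we should get -4 > -5, i.e., -4 > -5.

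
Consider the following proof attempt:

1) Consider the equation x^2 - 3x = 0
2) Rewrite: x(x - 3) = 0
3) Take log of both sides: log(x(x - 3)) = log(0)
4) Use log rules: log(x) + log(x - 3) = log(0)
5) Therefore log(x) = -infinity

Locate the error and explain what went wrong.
Step 3: Take log of both sides: log(x(x - 3)) = log(0)

Step 3 takes the logarithm of both sides, resulting in log(0) on the right side. The logarithm is only defined for positive numbers; log(0) is undefined (approaches negative infinity). This operation is invalid.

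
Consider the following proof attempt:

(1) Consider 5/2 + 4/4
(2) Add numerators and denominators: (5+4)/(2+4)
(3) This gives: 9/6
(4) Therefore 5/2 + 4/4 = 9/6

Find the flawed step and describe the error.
Step 2: Add numerators and denominators: (5+4)/(2+4)

Step 2 incorrectly adds fractions by separately adding numerators and denominators. This is wrong. The correct method requires a common denominator: 5/2 + 4/4 = (5×4 + 4×2)/(2×4) = 28/8 = 7/2. The method used gives 9/6, which is different.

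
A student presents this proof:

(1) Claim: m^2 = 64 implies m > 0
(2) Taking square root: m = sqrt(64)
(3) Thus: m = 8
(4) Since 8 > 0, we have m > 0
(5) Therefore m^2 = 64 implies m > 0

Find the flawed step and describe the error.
Step 2: Taking square root: m = sqrt(64)

Step 2 takes the square root and assumes the positive root only. The equation m^2 = 64 actually has two solutions: m = 8 and m = -8. The proof silently assumes m > 0 without justification, then uses this assumption to conclude m > 0, which is circular. The counterexample m = -8 shows the claim is false.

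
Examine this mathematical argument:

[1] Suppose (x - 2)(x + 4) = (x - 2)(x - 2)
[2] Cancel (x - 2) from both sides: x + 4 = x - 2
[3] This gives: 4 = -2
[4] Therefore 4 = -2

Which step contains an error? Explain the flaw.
Step 2: Cancel (x - 2) from both sides: x + 4 = x - 2

Step 2 cancels (x - 2) from both sides. This is only valid if (x - 2) ≠ 0, i.e., x ≠ 2. When x = 2, both sides equal zero regardless of the other factors. The correct approach requires considering x = 2 as a separate case.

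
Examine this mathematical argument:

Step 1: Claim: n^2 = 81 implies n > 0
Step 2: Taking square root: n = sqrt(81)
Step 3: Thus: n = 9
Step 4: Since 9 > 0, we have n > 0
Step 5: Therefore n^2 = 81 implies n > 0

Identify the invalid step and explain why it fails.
Step 2: Taking square root: n = sqrt(81)

Step 2 takes the square root and assumes the positive root only. The equation n^2 = 81 actually has two solutions: n = 9 and n = -9. The proof silently assumes n > 0 without justification, then uses this assumption to conclude n > 0, which is circular. The counterexample n = -9 shows the claim is false.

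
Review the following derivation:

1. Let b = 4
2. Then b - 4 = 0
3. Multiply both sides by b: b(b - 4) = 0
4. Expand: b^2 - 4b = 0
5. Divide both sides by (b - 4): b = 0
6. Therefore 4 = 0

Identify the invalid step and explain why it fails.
Step 5: Divide both sides by (b - 4): b = 0

Step 5 divides both sides by (b - 4). However, since b = 4, we have (b - 4) = 0. Division by zero is undefined, making this step invalid.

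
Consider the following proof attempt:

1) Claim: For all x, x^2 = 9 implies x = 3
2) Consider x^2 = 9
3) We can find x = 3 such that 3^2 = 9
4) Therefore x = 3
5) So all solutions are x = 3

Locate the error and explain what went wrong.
Step 4: Therefore x = 3

Step 4 incorrectly concludes that x = 3 is the only solution. The proof shows that x = 3 is A solution (existence), but does not show it is the ONLY solution (uniqueness). In fact, x = -3 is also a solution since (-3)^2 = 9. Finding one solution doesn't prove there are no others.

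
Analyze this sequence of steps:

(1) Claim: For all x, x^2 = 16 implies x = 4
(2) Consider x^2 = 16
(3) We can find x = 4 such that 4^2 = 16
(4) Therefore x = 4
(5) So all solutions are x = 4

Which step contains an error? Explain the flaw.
Step 4: Therefore x = 4

Step 4 incorrectly concludes that x = 4 is the only solution. The proof shows that x = 4 is A solution (existence), but does not show it is the ONLY solution (uniqueness). In fact, x = -4 is also a solution since (-4)^2 = 16. Finding one solution doesn't prove there are no others.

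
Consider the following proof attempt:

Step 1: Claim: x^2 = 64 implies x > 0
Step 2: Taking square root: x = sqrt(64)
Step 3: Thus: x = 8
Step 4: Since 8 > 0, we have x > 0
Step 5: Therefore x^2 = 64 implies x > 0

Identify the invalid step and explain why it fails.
Step 2: Taking square root: x = sqrt(64)

Step 2 takes the square root and assumes the positive root only. The equation x^2 = 64 actually has two solutions: x = 8 and x = -8. The proof silently assumes x > 0 without justification, then uses this assumption to conclude x > 0, which is circular. The counterexample x = -8 shows the claim is false.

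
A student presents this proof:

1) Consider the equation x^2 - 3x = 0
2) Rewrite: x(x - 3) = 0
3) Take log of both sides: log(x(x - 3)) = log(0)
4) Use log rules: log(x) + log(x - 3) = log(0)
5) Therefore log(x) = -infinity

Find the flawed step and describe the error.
Step 3: Take log of both sides: log(x(x - 3)) = log(0)

Step 3 takes the logarithm of both sides, resulting in log(0) on the right side. The logarithm is only defined for positive numbers; log(0) is undefined (approaches negative infinity). This operation is invalid.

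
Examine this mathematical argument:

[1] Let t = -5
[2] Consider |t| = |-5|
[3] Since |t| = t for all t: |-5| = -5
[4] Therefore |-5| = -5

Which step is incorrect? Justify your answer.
Step 3: Since |t| = t for all t: |-5| = -5

Step 3 incorrectly states that |t| = t for all t. The correct definition is |t| = t when t >= 0, and |t| = -t when t < 0. Since -5 < 0, we have |-5| = -(-5) = 5, not -5.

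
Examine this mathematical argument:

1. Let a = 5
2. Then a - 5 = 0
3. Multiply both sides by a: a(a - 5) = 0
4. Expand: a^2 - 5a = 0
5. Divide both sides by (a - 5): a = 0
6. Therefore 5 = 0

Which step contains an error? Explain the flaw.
Step 5: Divide both sides by (a - 5): a = 0

Step 5 divides both sides by (a - 5). However, since a = 5, we have (a - 5) = 0. Division by zero is undefined, making this step invalid.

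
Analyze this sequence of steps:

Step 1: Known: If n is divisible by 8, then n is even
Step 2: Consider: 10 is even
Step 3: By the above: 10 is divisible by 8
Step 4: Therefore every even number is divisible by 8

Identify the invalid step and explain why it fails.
Step 3: By the above: 10 is divisible by 8

Step 3 commits the fallacy of affirming the consequent. The known fact 'divisible by 8 → even' does NOT imply 'even → divisible by 8'. That would be the converse, which is false. For example, 10 is even but 10 ÷ 8 = 1.25, which is not an integer.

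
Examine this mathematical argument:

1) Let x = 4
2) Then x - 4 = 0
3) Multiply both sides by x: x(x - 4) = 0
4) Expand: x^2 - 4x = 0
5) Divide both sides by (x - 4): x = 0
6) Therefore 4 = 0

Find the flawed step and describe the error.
Step 5: Divide both sides by (x - 4): x = 0

Step 5 divides both sides by (x - 4). However, since x = 4, we have (x - 4) = 0. Division by zero is undefined, making this step invalid.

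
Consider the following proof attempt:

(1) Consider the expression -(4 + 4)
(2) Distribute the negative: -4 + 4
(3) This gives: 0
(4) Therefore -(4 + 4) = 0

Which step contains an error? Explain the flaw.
Step 2: Distribute the negative: -4 + 4

Step 2 incorrectly distributes the negative sign. The correct distribution is -(4 + 4) = -4 - 4 = -8. The negative must be applied to both terms, not just the first. The error treats -(4 + 4) as -4 + 4, which equals 0 instead of -8.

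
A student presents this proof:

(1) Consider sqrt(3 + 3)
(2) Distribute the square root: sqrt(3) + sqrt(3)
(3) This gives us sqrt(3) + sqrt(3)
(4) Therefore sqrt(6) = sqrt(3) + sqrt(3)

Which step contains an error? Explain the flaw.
Step 2: Distribute the square root: sqrt(3) + sqrt(3)

Step 2 incorrectly 'distributes' the square root over addition. The square root function does not distribute: sqrt(a + b) ≠ sqrt(a) + sqrt(b). In fact, sqrt(3 + 3) = sqrt(6) ≈ 2.4495, while sqrt(3) + sqrt(3) ≈ 3.4641.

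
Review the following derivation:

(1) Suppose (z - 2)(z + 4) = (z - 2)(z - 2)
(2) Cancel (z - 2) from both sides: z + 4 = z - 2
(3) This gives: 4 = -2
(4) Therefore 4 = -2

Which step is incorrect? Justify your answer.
Step 2: Cancel (z - 2) from both sides: z + 4 = z - 2

Step 2 cancels (z - 2) from both sides. This is only valid if (z - 2) ≠ 0, i.e., z ≠ 2. When z = 2, both sides equal zero regardless of the other factors. The correct approach requires considering z = 2 as a separate case.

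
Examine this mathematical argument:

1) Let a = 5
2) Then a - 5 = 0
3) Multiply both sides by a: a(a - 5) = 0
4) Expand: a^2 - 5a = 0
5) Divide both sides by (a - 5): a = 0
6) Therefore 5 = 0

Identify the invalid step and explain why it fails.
Step 5: Divide both sides by (a - 5): a = 0

Step 5 divides both sides by (a - 5). However, since a = 5, we have (a - 5) = 0. Division by zero is undefined, making this step invalid.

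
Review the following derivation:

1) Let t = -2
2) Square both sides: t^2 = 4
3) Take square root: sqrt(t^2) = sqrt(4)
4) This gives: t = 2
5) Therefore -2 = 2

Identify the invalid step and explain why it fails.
Step 4: This gives: t = 2

Step 4 incorrectly states that sqrt(t^2) = t. The correct identity is sqrt(t^2) = |t|. Since t = -2 < 0, we have sqrt(t^2) = |-2| = 2, not t = -2.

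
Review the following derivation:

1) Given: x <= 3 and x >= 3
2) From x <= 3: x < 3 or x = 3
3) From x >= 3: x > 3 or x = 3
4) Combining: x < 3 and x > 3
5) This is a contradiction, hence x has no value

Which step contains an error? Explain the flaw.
Step 4: Combining: x < 3 and x > 3

Step 4 incorrectly combines the conditions. From x <= 3 and x >= 3, the intersection is x = 3. The error treats the 'or' cases as 'and' requirements. The correct conclusion is that x = 3 is the unique solution, not that no solution exists.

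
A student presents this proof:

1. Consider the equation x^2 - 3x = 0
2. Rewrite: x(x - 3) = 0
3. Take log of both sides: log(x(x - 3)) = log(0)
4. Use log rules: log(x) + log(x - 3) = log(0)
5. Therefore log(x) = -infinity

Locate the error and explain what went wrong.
Step 3: Take log of both sides: log(x(x - 3)) = log(0)

Step 3 takes the logarithm of both sides, resulting in log(0) on the right side. The logarithm is only defined for positive numbers; log(0) is undefined (approaches negative infinity). This operation is invalid.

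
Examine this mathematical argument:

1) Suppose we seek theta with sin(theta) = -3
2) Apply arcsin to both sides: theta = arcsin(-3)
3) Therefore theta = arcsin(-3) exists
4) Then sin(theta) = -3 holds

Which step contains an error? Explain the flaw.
Step 2: Apply arcsin to both sides: theta = arcsin(-3)

Step 2 applies arcsin to -3. However, arcsin(x) is only defined for x in [-1, 1] because sin(theta) can only produce values in that range. Since |-3| > 1, arcsin(-3) is undefined. There is no angle whose sine equals -3.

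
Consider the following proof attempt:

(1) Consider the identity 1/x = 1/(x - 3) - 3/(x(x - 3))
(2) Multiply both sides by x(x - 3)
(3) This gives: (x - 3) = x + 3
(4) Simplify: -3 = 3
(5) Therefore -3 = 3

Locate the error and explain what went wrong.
Step 3: This gives: (x - 3) = x + 3

Step 3 makes a sign error when clearing denominators. Multiplying -3/(x(x - 3)) by x(x - 3) gives -3, not +3. The correct result is (x - 3) = x - 3, which is trivially true, not (x - 3) = x + 3. (Step 1 is a valid identity: 1/(x - 3) - 3/(x(x - 3)) = (x - 3)/(x(x - 3)) = 1/x.)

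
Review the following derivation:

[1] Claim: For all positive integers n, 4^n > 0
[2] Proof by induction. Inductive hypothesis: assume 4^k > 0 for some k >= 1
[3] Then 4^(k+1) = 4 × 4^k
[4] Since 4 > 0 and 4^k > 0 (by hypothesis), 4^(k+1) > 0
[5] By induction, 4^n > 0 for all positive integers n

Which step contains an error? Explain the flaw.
Step 5: By induction, 4^n > 0 for all positive integers n

Step 5 concludes the proof by induction, but no base case was ever established. A valid induction proof requires: (1) a base case proving 4^1 > 0, and (2) an inductive step showing IF 4^k > 0 THEN 4^(k+1) > 0. Steps 2-4 correctly establish the inductive step, but without the base case the conclusion in step 5 does not follow.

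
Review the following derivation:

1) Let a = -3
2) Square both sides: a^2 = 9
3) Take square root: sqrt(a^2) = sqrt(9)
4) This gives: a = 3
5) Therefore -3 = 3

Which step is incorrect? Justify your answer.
Step 4: This gives: a = 3

Step 4 incorrectly states that sqrt(a^2) = a. The correct identity is sqrt(a^2) = |a|. Since a = -3 < 0, we have sqrt(a^2) = |-3| = 3, not a = -3.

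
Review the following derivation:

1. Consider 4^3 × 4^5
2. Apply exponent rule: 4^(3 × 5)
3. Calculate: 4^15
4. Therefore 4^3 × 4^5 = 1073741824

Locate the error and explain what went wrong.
Step 2: Apply exponent rule: 4^(3 × 5)

Step 2 incorrectly states that a^b × a^c = a^(b×c). The correct rule is a^b × a^c = a^(b+c). The actual value is 4^3 × 4^5 = 4^8 = 65536, not 4^15 = 1073741824.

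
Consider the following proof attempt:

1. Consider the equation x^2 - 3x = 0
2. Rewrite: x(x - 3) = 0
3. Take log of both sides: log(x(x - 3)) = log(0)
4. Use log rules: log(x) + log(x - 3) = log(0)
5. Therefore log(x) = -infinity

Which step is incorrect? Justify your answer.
Step 3: Take log of both sides: log(x(x - 3)) = log(0)

Step 3 takes the logarithm of both sides, resulting in log(0) on the right side. The logarithm is only defined for positive numbers; log(0) is undefined (approaches negative infinity). This operation is invalid.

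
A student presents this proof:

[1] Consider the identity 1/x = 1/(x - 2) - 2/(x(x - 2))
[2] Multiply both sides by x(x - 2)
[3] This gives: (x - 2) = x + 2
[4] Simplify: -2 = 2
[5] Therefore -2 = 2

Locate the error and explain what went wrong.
Step 3: This gives: (x - 2) = x + 2

Step 3 makes a sign error when clearing denominators. Multiplying -2/(x(x - 2)) by x(x - 2) gives -2, not +2. The correct result is (x - 2) = x - 2, which is trivially true, not (x - 2) = x + 2. (Step 1 is a valid identity: 1/(x - 2) - 2/(x(x - 2)) = (x - 2)/(x(x - 2)) = 1/x.)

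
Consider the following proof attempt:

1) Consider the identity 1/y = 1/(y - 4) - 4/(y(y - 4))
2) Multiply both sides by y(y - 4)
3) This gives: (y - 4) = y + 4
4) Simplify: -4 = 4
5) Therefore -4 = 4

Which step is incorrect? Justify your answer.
Step 3: This gives: (y - 4) = y + 4

Step 3 makes a sign error when clearing denominators. Multiplying -4/(y(y - 4)) by y(y - 4) gives -4, not +4. The correct result is (y - 4) = y - 4, which is trivially true, not (y - 4) = y + 4. (Step 1 is a valid identity: 1/(y - 4) - 4/(y(y - 4)) = (y - 4)/(y(y - 4)) = 1/y.)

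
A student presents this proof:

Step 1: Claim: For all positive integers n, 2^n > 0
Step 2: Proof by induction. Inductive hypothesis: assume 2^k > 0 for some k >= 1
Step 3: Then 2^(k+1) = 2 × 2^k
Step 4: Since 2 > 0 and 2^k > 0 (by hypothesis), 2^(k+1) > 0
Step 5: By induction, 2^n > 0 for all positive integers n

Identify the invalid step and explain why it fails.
Step 5: By induction, 2^n > 0 for all positive integers n

Step 5 concludes the proof by induction, but no base case was ever established. A valid induction proof requires: (1) a base case proving 2^1 > 0, and (2) an inductive step showing IF 2^k > 0 THEN 2^(k+1) > 0. Steps 2-4 correctly establish the inductive step, but without the base case the conclusion in step 5 does not follow.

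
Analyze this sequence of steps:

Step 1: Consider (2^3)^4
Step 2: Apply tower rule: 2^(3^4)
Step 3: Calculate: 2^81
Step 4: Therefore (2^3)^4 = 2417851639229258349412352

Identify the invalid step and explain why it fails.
Step 2: Apply tower rule: 2^(3^4)

Step 2 incorrectly states that (a^b)^c = a^(b^c). The correct rule is (a^b)^c = a^(b×c). The actual value is (2^3)^4 = 2^12 = 4096, not 2^81 = 2417851639229258349412352.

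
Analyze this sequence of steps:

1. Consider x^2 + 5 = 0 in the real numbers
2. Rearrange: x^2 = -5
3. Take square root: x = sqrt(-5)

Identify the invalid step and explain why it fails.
Step 3: Take square root: x = sqrt(-5)

Step 3 takes the square root of -5, which is negative. In the real number system, the square root of a negative number is undefined. The equation x^2 + 5 = 0 has no real solutions. Square roots of negative numbers only exist in the complex numbers.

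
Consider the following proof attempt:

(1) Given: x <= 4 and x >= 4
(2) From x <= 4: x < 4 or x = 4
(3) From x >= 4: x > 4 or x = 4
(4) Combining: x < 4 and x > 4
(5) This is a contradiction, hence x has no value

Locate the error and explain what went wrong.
Step 4: Combining: x < 4 and x > 4

Step 4 incorrectly combines the conditions. From x <= 4 and x >= 4, the intersection is x = 4. The error treats the 'or' cases as 'and' requirements. The correct conclusion is that x = 4 is the unique solution, not that no solution exists.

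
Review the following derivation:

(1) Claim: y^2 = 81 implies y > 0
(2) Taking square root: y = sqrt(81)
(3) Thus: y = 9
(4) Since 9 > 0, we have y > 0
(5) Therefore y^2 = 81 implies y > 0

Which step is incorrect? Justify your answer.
Step 2: Taking square root: y = sqrt(81)

Step 2 takes the square root and assumes the positive root only. The equation y^2 = 81 actually has two solutions: y = 9 and y = -9. The proof silently assumes y > 0 without justification, then uses this assumption to conclude y > 0, which is circular. The counterexample y = -9 shows the claim is false.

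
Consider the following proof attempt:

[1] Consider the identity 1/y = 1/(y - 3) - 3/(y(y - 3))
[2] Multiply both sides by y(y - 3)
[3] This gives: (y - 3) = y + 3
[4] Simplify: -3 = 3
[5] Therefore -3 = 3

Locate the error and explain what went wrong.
Step 3: This gives: (y - 3) = y + 3

Step 3 makes a sign error when clearing denominators. Multiplying -3/(y(y - 3)) by y(y - 3) gives -3, not +3. The correct result is (y - 3) = y - 3, which is trivially true, not (y - 3) = y + 3. (Step 1 is a valid identity: 1/(y - 3) - 3/(y(y - 3)) = (y - 3)/(y(y - 3)) = 1/y.)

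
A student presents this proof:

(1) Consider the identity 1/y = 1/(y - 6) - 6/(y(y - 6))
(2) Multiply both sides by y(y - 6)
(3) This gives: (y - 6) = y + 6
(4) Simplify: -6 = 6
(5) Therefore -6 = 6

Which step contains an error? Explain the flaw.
Step 3: This gives: (y - 6) = y + 6

Step 3 makes a sign error when clearing denominators. Multiplying -6/(y(y - 6)) by y(y - 6) gives -6, not +6. The correct result is (y - 6) = y - 6, which is trivially true, not (y - 6) = y + 6. (Step 1 is a valid identity: 1/(y - 6) - 6/(y(y - 6)) = (y - 6)/(y(y - 6)) = 1/y.)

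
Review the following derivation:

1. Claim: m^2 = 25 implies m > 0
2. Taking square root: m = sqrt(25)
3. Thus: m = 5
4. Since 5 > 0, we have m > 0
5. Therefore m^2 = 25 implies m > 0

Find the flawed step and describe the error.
Step 2: Taking square root: m = sqrt(25)

Step 2 takes the square root and assumes the positive root only. The equation m^2 = 25 actually has two solutions: m = 5 and m = -5. The proof silently assumes m > 0 without justification, then uses this assumption to conclude m > 0, which is circular. The counterexample m = -5 shows the claim is false.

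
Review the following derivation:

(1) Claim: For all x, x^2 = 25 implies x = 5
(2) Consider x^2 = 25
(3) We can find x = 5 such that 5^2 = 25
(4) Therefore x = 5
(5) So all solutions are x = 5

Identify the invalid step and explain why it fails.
Step 4: Therefore x = 5

Step 4 incorrectly concludes that x = 5 is the only solution. The proof shows that x = 5 is A solution (existence), but does not show it is the ONLY solution (uniqueness). In fact, x = -5 is also a solution since (-5)^2 = 25. Finding one solution doesn't prove there are no others.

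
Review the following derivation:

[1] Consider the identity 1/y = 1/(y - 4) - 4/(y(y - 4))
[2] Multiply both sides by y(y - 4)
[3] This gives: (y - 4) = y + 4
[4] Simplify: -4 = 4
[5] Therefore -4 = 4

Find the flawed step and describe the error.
Step 3: This gives: (y - 4) = y + 4

Step 3 makes a sign error when clearing denominators. Multiplying -4/(y(y - 4)) by y(y - 4) gives -4, not +4. The correct result is (y - 4) = y - 4, which is trivially true, not (y - 4) = y + 4. (Step 1 is a valid identity: 1/(y - 4) - 4/(y(y - 4)) = (y - 4)/(y(y - 4)) = 1/y.)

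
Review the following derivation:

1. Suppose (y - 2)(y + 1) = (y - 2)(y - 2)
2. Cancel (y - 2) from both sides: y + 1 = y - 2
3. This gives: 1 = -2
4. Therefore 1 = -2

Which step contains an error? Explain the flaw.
Step 2: Cancel (y - 2) from both sides: y + 1 = y - 2

Step 2 cancels (y - 2) from both sides. This is only valid if (y - 2) ≠ 0, i.e., y ≠ 2. When y = 2, both sides equal zero regardless of the other factors. The correct approach requires considering y = 2 as a separate case.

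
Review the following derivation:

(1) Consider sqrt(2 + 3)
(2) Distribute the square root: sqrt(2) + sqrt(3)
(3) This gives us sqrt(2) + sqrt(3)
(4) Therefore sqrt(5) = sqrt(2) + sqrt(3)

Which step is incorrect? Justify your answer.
Step 2: Distribute the square root: sqrt(2) + sqrt(3)

Step 2 incorrectly 'distributes' the square root over addition. The square root function does not distribute: sqrt(a + b) ≠ sqrt(a) + sqrt(b). In fact, sqrt(2 + 3) = sqrt(5) ≈ 2.2361, while sqrt(2) + sqrt(3) ≈ 3.1463.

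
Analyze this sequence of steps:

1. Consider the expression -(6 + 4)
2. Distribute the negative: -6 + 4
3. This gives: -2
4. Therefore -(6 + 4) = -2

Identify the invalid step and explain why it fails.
Step 2: Distribute the negative: -6 + 4

Step 2 incorrectly distributes the negative sign. The correct distribution is -(6 + 4) = -6 - 4 = -10. The negative must be applied to both terms, not just the first. The error treats -(6 + 4) as -6 + 4, which equals -2 instead of -10.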